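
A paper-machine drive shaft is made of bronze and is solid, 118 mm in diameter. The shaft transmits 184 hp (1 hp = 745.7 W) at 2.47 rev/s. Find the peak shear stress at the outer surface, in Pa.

ω = 2π·2.47 = 15.52 rad/s, so T = P/ω = 184×745.7 / 15.52 = 8841 N·m.
J = πd⁴/32 = π(0.118)⁴/32 = 1.903×10^-5 m⁴.
τ_max = T·r/J = 8841 × 0.0590 / 1.903×10^-5 = 2.740×10^7 Pa.

2.74e7 Pa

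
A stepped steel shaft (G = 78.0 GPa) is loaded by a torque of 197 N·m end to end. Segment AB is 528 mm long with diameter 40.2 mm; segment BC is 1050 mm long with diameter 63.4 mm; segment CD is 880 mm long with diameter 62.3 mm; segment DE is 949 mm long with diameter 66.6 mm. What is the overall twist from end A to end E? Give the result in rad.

0.00962 rad

J_AB = π(0.0402)⁴/32 = 2.56×10^-7 m⁴; J_BC = π(0.0634)⁴/32 = 1.59×10^-6 m⁴; J_CD = π(0.0623)⁴/32 = 1.48×10^-6 m⁴; J_DE = π(0.0666)⁴/32 = 1.93×10^-6 m⁴.
θ = (T/G)·Σ L_i/J_i = (197.0/78.0×10⁹)·(0.528/2.56×10^-7 + 1.05/1.59×10^-6 + 0.880/1.48×10^-6 + 0.949/1.93×10^-6) = 9.617×10^-3 rad.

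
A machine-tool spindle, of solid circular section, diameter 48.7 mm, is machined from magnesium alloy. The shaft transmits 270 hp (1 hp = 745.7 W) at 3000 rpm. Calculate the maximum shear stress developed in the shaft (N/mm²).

ω = 2π·3000/60 = 314.2 rad/s, so T = P/ω = 270×745.7 / 314.2 = 640.9 N·m.
J = πd⁴/32 = π(0.0487)⁴/32 = 5.522×10^-7 m⁴.
τ_max = T·r/J = 640.9 × 0.0244 / 5.522×10^-7 = 2.826×10^7 Pa.

28.3 N/mm²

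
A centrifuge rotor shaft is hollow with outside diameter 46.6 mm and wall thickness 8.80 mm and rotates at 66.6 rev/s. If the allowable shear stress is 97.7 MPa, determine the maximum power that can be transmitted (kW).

J = π(d_o⁴ − d_i⁴)/32 = π(0.0466⁴ − 0.0290⁴)/32 = 3.935×10^-7 m⁴.
T_max = τ_allow·J/r = 9.77×10^7 × 3.935×10^-7 / 0.0233 = 1650 N·m.
ω = 2π·66.6 = 418.5 rad/s, so P_max = T_max·ω = 6.905×10^5 W.

690 kW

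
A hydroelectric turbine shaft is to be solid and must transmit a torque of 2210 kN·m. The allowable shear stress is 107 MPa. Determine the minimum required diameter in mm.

For a solid shaft τ_max = 16T/(πd³), so d = (16T/(π τ_allow))^(1/3) = (16·2.210e6/(π·1.07×10^8))^(1/3) = 0.4721 m.

472 mm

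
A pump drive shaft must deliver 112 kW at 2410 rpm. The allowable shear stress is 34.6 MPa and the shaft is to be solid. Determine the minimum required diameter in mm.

40.3 mm

ω = 2π·2410/60 = 252.4 rad/s, so T = P/ω = 112×10³ / 252.4 = 443.8 N·m.
For a solid shaft τ_max = 16T/(πd³), so d = (16T/(π τ_allow))^(1/3) = (16·443.8/(π·3.46×10^7))^(1/3) = 0.04027 m.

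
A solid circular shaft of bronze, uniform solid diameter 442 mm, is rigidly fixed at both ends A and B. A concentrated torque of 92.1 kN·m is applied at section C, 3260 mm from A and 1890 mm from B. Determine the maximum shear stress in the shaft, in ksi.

With uniform GJ and both ends fixed, compatibility θ_AC = θ_CB gives T_A·a = T_B·b, together with T_A + T_B = T₀.
T_A = T₀·b/(a+b) = 92100·1890/5150 = 33800 N·m; T_B = 58300 N·m.
τ in each portion: τ_AC = 1.99×10^6 Pa, τ_CB = 3.44×10^6 Pa; maximum is in CB.
τ_max = T_CB·r/J = 58300·0.221/3.75×10^-3 = 3.439×10^6 Pa.

0.499 ksi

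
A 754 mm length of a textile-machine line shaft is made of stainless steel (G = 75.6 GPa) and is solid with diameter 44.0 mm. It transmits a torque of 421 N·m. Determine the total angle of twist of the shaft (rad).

J = πd⁴/32 = π(0.0440)⁴/32 = 3.680×10^-7 m⁴.
θ = T·L/(G·J) = 421.0 × 0.754 / (75.6×10⁹ × 3.680×10^-7) = 0.01141 rad.

0.0114 rad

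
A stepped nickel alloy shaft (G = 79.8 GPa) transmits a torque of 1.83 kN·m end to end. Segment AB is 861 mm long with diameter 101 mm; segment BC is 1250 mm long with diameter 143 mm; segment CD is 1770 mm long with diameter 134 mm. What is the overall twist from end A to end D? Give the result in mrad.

3.91 mrad

J_AB = π(0.101)⁴/32 = 1.02×10^-5 m⁴; J_BC = π(0.143)⁴/32 = 4.11×10^-5 m⁴; J_CD = π(0.134)⁴/32 = 3.17×10^-5 m⁴.
θ = (T/G)·Σ L_i/J_i = (1830/79.8×10⁹)·(0.861/1.02×10^-5 + 1.25/4.11×10^-5 + 1.77/3.17×10^-5) = 3.913×10^-3 rad.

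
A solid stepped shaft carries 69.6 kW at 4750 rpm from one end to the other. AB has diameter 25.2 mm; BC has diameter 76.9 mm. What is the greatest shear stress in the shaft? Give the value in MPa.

44.5 MPa

ω = 2π·4750/60 = 497.4 rad/s, so T = P/ω = 69.6×10³ / 497.4 = 139.9 N·m.
Under the same torque, τ_max = 16T/(πd³) is largest where d is smallest — segment AB (d = 25.2 mm).
τ_max = 16·139.9/(π·(0.0252)³) = 4.453×10^7 Pa.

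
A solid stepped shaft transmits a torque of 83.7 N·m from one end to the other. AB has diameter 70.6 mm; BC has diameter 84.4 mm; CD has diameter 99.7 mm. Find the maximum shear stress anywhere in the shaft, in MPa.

Under the same torque, τ_max = 16T/(πd³) is largest where d is smallest — segment AB (d = 70.6 mm).
τ_max = 16·83.70/(π·(0.0706)³) = 1.211×10^6 Pa.

1.21 MPa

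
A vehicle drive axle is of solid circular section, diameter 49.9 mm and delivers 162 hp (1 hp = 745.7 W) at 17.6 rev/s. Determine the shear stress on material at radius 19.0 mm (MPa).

34.1 MPa

ω = 2π·17.6 = 110.6 rad/s, so T = P/ω = 162×745.7 / 110.6 = 1092 N·m.
J = πd⁴/32 = π(0.0499)⁴/32 = 6.087×10^-7 m⁴.
Shear stress varies linearly with radius: τ = T·r/J = 1092 × 0.0190 / 6.087×10^-7 = 3.410×10^7 Pa.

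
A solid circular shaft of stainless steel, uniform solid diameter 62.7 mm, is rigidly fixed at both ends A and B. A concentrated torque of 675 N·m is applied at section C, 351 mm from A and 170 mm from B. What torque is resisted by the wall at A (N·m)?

220 N·m

With uniform GJ and both ends fixed, compatibility θ_AC = θ_CB gives T_A·a = T_B·b, together with T_A + T_B = T₀.
T_A = T₀·b/(a+b) = 675.0·170/521.0 = 220.2 N·m; T_B = 454.8 N·m.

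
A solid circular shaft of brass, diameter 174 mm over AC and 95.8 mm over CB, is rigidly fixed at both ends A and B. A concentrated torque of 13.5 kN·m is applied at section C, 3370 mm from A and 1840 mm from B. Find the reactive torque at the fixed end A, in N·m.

11600 N·m

Compatibility: T_A·a/J_AC = T_B·b/J_CB with T_A + T_B = T₀.
J_AC = 9.00×10^-5 m⁴, J_CB = 8.27×10^-6 m⁴, so T_A = T₀·(J_AC/a)/((J_AC/a)+(J_CB/b)) = 11560 N·m, T_B = 1945 N·m.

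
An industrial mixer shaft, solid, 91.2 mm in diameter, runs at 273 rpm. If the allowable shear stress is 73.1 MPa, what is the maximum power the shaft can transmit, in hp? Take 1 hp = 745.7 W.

J = πd⁴/32 = π(0.0912)⁴/32 = 6.792×10^-6 m⁴.
T_max = τ_allow·J/r = 7.31×10^7 × 6.792×10^-6 / 0.0456 = 10890 N·m.
ω = 2π·273/60 = 28.59 rad/s, so P_max = T_max·ω = 3.113×10^5 W.

417 hp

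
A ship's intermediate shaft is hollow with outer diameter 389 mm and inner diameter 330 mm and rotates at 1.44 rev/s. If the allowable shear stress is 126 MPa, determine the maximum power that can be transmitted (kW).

J = π(d_o⁴ − d_i⁴)/32 = π(0.389⁴ − 0.330⁴)/32 = 1.084×10^-3 m⁴.
T_max = τ_allow·J/r = 1.26×10^8 × 1.084×10^-3 / 0.195 = 702100 N·m.
ω = 2π·1.44 = 9.048 rad/s, so P_max = T_max·ω = 6.352×10^6 W.

6350 kW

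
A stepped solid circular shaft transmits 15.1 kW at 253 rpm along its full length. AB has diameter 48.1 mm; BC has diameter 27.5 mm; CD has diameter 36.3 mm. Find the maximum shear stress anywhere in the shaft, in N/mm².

ω = 2π·253/60 = 26.49 rad/s, so T = P/ω = 15.1×10³ / 26.49 = 569.9 N·m.
Under the same torque, τ_max = 16T/(πd³) is largest where d is smallest — segment BC (d = 27.5 mm).
τ_max = 16·569.9/(π·(0.0275)³) = 1.396×10^8 Pa.

140 N/mm²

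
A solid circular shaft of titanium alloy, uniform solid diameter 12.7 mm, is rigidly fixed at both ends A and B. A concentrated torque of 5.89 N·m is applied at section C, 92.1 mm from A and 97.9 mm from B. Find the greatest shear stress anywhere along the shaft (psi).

1090 psi

With uniform GJ and both ends fixed, compatibility θ_AC = θ_CB gives T_A·a = T_B·b, together with T_A + T_B = T₀.
T_A = T₀·b/(a+b) = 5.890·97.9/190.0 = 3.035 N·m; T_B = 2.855 N·m.
τ in each portion: τ_AC = 7.55×10^6 Pa, τ_CB = 7.10×10^6 Pa; maximum is in AC.
τ_max = T_AC·r/J = 3.035·0.00635/2.55×10^-9 = 7.546×10^6 Pa.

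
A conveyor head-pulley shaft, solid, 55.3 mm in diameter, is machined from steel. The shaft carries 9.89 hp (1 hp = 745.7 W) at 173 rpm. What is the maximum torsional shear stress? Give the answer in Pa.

1.23e7 Pa

ω = 2π·173/60 = 18.12 rad/s, so T = P/ω = 9.89×745.7 / 18.12 = 407.1 N·m.
J = πd⁴/32 = π(0.0553)⁴/32 = 9.181×10^-7 m⁴.
τ_max = T·r/J = 407.1 × 0.0276 / 9.181×10^-7 = 1.226×10^7 Pa.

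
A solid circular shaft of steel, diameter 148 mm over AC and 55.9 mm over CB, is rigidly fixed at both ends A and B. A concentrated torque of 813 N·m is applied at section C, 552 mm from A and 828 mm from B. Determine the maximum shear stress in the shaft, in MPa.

Compatibility: T_A·a/J_AC = T_B·b/J_CB with T_A + T_B = T₀.
J_AC = 4.71×10^-5 m⁴, J_CB = 9.59×10^-7 m⁴, so T_A = T₀·(J_AC/a)/((J_AC/a)+(J_CB/b)) = 802.1 N·m, T_B = 10.88 N·m.
τ in each portion: τ_AC = 1.26×10^6 Pa, τ_CB = 3.17×10^5 Pa; maximum is in AC.
τ_max = T_AC·r/J = 802.1·0.0740/4.71×10^-5 = 1.260×10^6 Pa.

1.26 MPa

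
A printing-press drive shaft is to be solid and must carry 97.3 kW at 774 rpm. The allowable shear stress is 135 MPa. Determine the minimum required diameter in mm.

ω = 2π·774/60 = 81.05 rad/s, so T = P/ω = 97.3×10³ / 81.05 = 1200 N·m.
For a solid shaft τ_max = 16T/(πd³), so d = (16T/(π τ_allow))^(1/3) = (16·1200/(π·1.35×10^8))^(1/3) = 0.03564 m.

35.6 mm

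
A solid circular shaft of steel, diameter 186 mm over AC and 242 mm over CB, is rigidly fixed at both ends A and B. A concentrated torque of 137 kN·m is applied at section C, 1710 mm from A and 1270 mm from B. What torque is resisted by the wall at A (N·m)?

Compatibility: T_A·a/J_AC = T_B·b/J_CB with T_A + T_B = T₀.
J_AC = 1.18×10^-4 m⁴, J_CB = 3.37×10^-4 m⁴, so T_A = T₀·(J_AC/a)/((J_AC/a)+(J_CB/b)) = 28200 N·m, T_B = 108800 N·m.

28200 N·m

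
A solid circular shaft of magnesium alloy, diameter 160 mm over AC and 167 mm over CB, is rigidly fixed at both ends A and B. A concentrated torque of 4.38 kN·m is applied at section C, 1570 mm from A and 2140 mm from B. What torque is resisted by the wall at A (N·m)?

2340 N·m

Compatibility: T_A·a/J_AC = T_B·b/J_CB with T_A + T_B = T₀.
J_AC = 6.43×10^-5 m⁴, J_CB = 7.64×10^-5 m⁴, so T_A = T₀·(J_AC/a)/((J_AC/a)+(J_CB/b)) = 2341 N·m, T_B = 2039 N·m.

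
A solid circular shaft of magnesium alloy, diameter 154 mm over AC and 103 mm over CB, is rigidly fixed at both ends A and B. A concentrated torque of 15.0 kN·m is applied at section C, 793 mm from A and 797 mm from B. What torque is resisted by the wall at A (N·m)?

Compatibility: T_A·a/J_AC = T_B·b/J_CB with T_A + T_B = T₀.
J_AC = 5.52×10^-5 m⁴, J_CB = 1.10×10^-5 m⁴, so T_A = T₀·(J_AC/a)/((J_AC/a)+(J_CB/b)) = 12510 N·m, T_B = 2491 N·m.

12500 N·m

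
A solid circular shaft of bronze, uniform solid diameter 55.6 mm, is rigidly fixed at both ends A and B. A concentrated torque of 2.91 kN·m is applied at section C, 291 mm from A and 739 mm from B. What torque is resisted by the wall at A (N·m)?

2090 N·m

With uniform GJ and both ends fixed, compatibility θ_AC = θ_CB gives T_A·a = T_B·b, together with T_A + T_B = T₀.
T_A = T₀·b/(a+b) = 2910·739/1030 = 2088 N·m; T_B = 822.1 N·m.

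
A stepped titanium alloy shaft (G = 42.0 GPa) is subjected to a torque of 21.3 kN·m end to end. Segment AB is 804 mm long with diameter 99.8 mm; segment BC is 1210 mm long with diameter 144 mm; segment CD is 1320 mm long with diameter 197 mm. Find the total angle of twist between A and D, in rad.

J_AB = π(0.0998)⁴/32 = 9.74×10^-6 m⁴; J_BC = π(0.144)⁴/32 = 4.22×10^-5 m⁴; J_CD = π(0.197)⁴/32 = 1.48×10^-4 m⁴.
θ = (T/G)·Σ L_i/J_i = (21300/42.0×10⁹)·(0.804/9.74×10^-6 + 1.21/4.22×10^-5 + 1.32/1.48×10^-4) = 0.06093 rad.

0.0609 rad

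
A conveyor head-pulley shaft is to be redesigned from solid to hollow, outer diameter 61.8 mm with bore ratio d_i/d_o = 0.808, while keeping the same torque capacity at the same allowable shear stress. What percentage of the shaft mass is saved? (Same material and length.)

Equal τ_max and T ⇒ the solid shaft needs d_s³ = d_o³(1−k⁴), so d_s = 61.8·(1−0.808⁴)^(1/3) = 51.35 mm.
Area ratio A_h/A_s = d_o²(1−k²)/d_s² = (1−k²)/(1−k⁴)^(2/3) = 0.5027.
Mass saving = 1 − 0.5027 = 49.7 %.

49.7 %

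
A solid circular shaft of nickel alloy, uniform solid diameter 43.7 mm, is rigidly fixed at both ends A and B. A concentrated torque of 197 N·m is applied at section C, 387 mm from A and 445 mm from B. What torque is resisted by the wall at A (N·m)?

105 N·m

With uniform GJ and both ends fixed, compatibility θ_AC = θ_CB gives T_A·a = T_B·b, together with T_A + T_B = T₀.
T_A = T₀·b/(a+b) = 197.0·445/832.0 = 105.4 N·m; T_B = 91.63 N·m.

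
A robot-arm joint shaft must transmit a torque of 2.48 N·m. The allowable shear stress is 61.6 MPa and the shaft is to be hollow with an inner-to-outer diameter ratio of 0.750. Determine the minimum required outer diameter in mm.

6.69 mm

For a hollow shaft with d_i/d_o = 0.750: τ_max = 16T/(π d_o³ (1−k⁴)), so d_o = [16T/(π τ_allow (1−k⁴))]^(1/3) = [16·2.480/(π·6.16×10^7·0.6836)]^(1/3) = 0.006694 m.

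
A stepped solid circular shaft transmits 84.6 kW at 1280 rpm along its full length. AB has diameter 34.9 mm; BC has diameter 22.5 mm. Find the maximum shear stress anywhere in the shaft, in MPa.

282 MPa

ω = 2π·1280/60 = 134.0 rad/s, so T = P/ω = 84.6×10³ / 134.0 = 631.1 N·m.
Under the same torque, τ_max = 16T/(πd³) is largest where d is smallest — segment BC (d = 22.5 mm).
τ_max = 16·631.1/(π·(0.0225)³) = 2.822×10^8 Pa.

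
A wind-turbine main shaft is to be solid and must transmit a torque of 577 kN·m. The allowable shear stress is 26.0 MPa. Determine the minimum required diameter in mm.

483 mm

For a solid shaft τ_max = 16T/(πd³), so d = (16T/(π τ_allow))^(1/3) = (16·577000/(π·2.60×10^7))^(1/3) = 0.4835 m.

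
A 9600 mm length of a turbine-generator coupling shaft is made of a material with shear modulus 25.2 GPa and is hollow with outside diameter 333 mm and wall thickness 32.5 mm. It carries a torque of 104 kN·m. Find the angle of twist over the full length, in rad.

0.0565 rad

J = π(d_o⁴ − d_i⁴)/32 = π(0.333⁴ − 0.268⁴)/32 = 7.007×10^-4 m⁴.
θ = T·L/(G·J) = 104000 × 9.60 / (25.2×10⁹ × 7.007×10^-4) = 0.05654 rad.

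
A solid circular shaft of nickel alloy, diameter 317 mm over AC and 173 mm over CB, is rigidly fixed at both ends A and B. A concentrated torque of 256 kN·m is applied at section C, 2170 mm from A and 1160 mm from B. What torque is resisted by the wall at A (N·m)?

Compatibility: T_A·a/J_AC = T_B·b/J_CB with T_A + T_B = T₀.
J_AC = 9.91×10^-4 m⁴, J_CB = 8.79×10^-5 m⁴, so T_A = T₀·(J_AC/a)/((J_AC/a)+(J_CB/b)) = 219600 N·m, T_B = 36430 N·m.

220000 N·m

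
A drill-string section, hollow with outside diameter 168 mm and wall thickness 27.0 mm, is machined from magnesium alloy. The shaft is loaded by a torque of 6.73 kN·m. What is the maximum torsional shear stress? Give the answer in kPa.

J = π(d_o⁴ − d_i⁴)/32 = π(0.168⁴ − 0.114⁴)/32 = 6.162×10^-5 m⁴.
τ_max = T·r/J = 6730 × 0.0840 / 6.162×10^-5 = 9.174×10^6 Pa.

9170 kPa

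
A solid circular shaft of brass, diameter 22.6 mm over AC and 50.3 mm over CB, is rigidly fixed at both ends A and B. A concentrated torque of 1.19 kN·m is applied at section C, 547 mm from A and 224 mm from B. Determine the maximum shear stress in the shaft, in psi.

Compatibility: T_A·a/J_AC = T_B·b/J_CB with T_A + T_B = T₀.
J_AC = 2.56×10^-8 m⁴, J_CB = 6.28×10^-7 m⁴, so T_A = T₀·(J_AC/a)/((J_AC/a)+(J_CB/b)) = 19.53 N·m, T_B = 1170 N·m.
τ in each portion: τ_AC = 8.62×10^6 Pa, τ_CB = 4.68×10^7 Pa; maximum is in CB.
τ_max = T_CB·r/J = 1170·0.0251/6.28×10^-7 = 4.684×10^7 Pa.

6790 psi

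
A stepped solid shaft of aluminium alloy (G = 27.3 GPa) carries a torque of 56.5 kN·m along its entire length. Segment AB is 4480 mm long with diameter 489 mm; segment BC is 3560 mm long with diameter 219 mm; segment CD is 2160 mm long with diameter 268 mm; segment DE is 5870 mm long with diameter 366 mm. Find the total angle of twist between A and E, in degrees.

2.86°

J_AB = π(0.489)⁴/32 = 5.61×10^-3 m⁴; J_BC = π(0.219)⁴/32 = 2.26×10^-4 m⁴; J_CD = π(0.268)⁴/32 = 5.06×10^-4 m⁴; J_DE = π(0.366)⁴/32 = 1.76×10^-3 m⁴.
θ = (T/G)·Σ L_i/J_i = (56500/27.3×10⁹)·(4.48/5.61×10^-3 + 3.56/2.26×10^-4 + 2.16/5.06×10^-4 + 5.87/1.76×10^-3) = 0.05000 rad.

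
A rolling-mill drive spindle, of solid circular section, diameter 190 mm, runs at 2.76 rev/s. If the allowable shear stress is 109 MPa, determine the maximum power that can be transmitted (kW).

J = πd⁴/32 = π(0.190)⁴/32 = 1.279×10^-4 m⁴.
T_max = τ_allow·J/r = 1.09×10^8 × 1.279×10^-4 / 0.0950 = 146800 N·m.
ω = 2π·2.76 = 17.34 rad/s, so P_max = T_max·ω = 2.546×10^6 W.

2550 kW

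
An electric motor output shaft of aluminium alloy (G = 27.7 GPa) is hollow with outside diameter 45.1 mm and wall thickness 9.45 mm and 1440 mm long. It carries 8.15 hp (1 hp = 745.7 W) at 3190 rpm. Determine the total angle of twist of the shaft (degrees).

ω = 2π·3190/60 = 334.1 rad/s, so T = P/ω = 8.15×745.7 / 334.1 = 18.19 N·m.
J = π(d_o⁴ − d_i⁴)/32 = π(0.0451⁴ − 0.0262⁴)/32 = 3.599×10^-7 m⁴.
θ = T·L/(G·J) = 18.19 × 1.44 / (27.7×10⁹ × 3.599×10^-7) = 2.628×10^-3 rad.

0.151°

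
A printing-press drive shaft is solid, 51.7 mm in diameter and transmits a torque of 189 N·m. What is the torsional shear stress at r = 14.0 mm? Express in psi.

547 psi

J = πd⁴/32 = π(0.0517)⁴/32 = 7.014×10^-7 m⁴.
Shear stress varies linearly with radius: τ = T·r/J = 189.0 × 0.0140 / 7.014×10^-7 = 3.772×10^6 Pa.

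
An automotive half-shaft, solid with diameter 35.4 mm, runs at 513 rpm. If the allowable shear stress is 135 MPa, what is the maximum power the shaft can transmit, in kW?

63.2 kW

J = πd⁴/32 = π(0.0354)⁴/32 = 1.542×10^-7 m⁴.
T_max = τ_allow·J/r = 1.35×10^8 × 1.542×10^-7 / 0.0177 = 1176 N·m.
ω = 2π·513/60 = 53.72 rad/s, so P_max = T_max·ω = 6.317×10^4 W.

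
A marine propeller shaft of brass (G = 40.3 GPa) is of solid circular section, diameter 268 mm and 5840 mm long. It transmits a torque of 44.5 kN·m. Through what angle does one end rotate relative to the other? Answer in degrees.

0.730°

J = πd⁴/32 = π(0.268)⁴/32 = 5.065×10^-4 m⁴.
θ = T·L/(G·J) = 44500 × 5.84 / (40.3×10⁹ × 5.065×10^-4) = 0.01273 rad.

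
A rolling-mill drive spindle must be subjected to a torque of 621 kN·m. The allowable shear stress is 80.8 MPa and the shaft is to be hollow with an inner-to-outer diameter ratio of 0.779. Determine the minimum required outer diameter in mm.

For a hollow shaft with d_i/d_o = 0.779: τ_max = 16T/(π d_o³ (1−k⁴)), so d_o = [16T/(π τ_allow (1−k⁴))]^(1/3) = [16·621000/(π·8.08×10^7·0.6317)]^(1/3) = 0.3957 m.

396 mm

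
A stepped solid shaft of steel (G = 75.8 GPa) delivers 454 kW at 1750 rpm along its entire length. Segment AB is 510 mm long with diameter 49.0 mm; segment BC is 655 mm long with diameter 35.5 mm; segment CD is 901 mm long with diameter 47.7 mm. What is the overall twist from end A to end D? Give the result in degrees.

12.9°

ω = 2π·1750/60 = 183.3 rad/s, so T = P/ω = 454×10³ / 183.3 = 2477 N·m.
J_AB = π(0.0490)⁴/32 = 5.66×10^-7 m⁴; J_BC = π(0.0355)⁴/32 = 1.56×10^-7 m⁴; J_CD = π(0.0477)⁴/32 = 5.08×10^-7 m⁴.
θ = (T/G)·Σ L_i/J_i = (2477/75.8×10⁹)·(0.510/5.66×10^-7 + 0.655/1.56×10^-7 + 0.901/5.08×10^-7) = 0.2247 rad.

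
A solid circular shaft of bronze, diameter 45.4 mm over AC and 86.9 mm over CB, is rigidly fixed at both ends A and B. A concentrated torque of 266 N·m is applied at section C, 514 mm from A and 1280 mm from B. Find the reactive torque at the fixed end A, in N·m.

Compatibility: T_A·a/J_AC = T_B·b/J_CB with T_A + T_B = T₀.
J_AC = 4.17×10^-7 m⁴, J_CB = 5.60×10^-6 m⁴, so T_A = T₀·(J_AC/a)/((J_AC/a)+(J_CB/b)) = 41.63 N·m, T_B = 224.4 N·m.

41.6 N·m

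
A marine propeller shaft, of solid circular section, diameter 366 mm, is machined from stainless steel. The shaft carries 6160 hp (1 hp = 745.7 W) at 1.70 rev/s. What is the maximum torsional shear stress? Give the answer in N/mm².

ω = 2π·1.70 = 10.68 rad/s, so T = P/ω = 6160×745.7 / 10.68 = 430000 N·m.
J = πd⁴/32 = π(0.366)⁴/32 = 1.762×10^-3 m⁴.
τ_max = T·r/J = 430000 × 0.183 / 1.762×10^-3 = 4.467×10^7 Pa.

44.7 N/mm²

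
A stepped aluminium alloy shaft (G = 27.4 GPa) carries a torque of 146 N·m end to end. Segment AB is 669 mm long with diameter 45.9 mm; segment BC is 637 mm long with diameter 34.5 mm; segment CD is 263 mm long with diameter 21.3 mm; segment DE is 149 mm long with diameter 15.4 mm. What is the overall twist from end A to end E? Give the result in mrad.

246 mrad

J_AB = π(0.0459)⁴/32 = 4.36×10^-7 m⁴; J_BC = π(0.0345)⁴/32 = 1.39×10^-7 m⁴; J_CD = π(0.0213)⁴/32 = 2.02×10^-8 m⁴; J_DE = π(0.0154)⁴/32 = 5.52×10^-9 m⁴.
θ = (T/G)·Σ L_i/J_i = (146.0/27.4×10⁹)·(0.669/4.36×10^-7 + 0.637/1.39×10^-7 + 0.263/2.02×10^-8 + 0.149/5.52×10^-9) = 0.2457 rad.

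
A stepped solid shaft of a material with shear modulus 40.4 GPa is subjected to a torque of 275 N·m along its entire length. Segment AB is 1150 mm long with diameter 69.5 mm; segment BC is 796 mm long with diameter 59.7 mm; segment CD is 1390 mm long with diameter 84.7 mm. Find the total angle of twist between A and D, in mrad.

J_AB = π(0.0695)⁴/32 = 2.29×10^-6 m⁴; J_BC = π(0.0597)⁴/32 = 1.25×10^-6 m⁴; J_CD = π(0.0847)⁴/32 = 5.05×10^-6 m⁴.
θ = (T/G)·Σ L_i/J_i = (275.0/40.4×10⁹)·(1.15/2.29×10^-6 + 0.796/1.25×10^-6 + 1.39/5.05×10^-6) = 9.635×10^-3 rad.

9.63 mrad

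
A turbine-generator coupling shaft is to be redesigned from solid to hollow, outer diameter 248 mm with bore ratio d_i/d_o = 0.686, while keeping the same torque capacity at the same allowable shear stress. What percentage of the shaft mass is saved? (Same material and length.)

Equal τ_max and T ⇒ the solid shaft needs d_s³ = d_o³(1−k⁴), so d_s = 248·(1−0.686⁴)^(1/3) = 228.1 mm.
Area ratio A_h/A_s = d_o²(1−k²)/d_s² = (1−k²)/(1−k⁴)^(2/3) = 0.6256.
Mass saving = 1 − 0.6256 = 37.4 %.

37.4 %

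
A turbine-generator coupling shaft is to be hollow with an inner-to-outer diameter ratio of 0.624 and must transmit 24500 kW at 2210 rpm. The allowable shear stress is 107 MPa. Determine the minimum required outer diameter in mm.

181 mm

ω = 2π·2210/60 = 231.4 rad/s, so T = P/ω = 24500×10³ / 231.4 = 105900 N·m.
For a hollow shaft with d_i/d_o = 0.624: τ_max = 16T/(π d_o³ (1−k⁴)), so d_o = [16T/(π τ_allow (1−k⁴))]^(1/3) = [16·105900/(π·1.07×10^8·0.8484)]^(1/3) = 0.1811 m.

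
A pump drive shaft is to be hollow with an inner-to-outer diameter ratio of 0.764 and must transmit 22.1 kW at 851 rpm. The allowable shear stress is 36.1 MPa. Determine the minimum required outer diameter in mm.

37.6 mm

ω = 2π·851/60 = 89.12 rad/s, so T = P/ω = 22.1×10³ / 89.12 = 248.0 N·m.
For a hollow shaft with d_i/d_o = 0.764: τ_max = 16T/(π d_o³ (1−k⁴)), so d_o = [16T/(π τ_allow (1−k⁴))]^(1/3) = [16·248.0/(π·3.61×10^7·0.6593)]^(1/3) = 0.03758 m.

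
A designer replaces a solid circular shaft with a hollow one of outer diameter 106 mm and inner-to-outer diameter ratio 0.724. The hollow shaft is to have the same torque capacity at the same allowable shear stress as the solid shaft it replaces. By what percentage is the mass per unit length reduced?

41.1 %

Equal τ_max and T ⇒ the solid shaft needs d_s³ = d_o³(1−k⁴), so d_s = 106·(1−0.724⁴)^(1/3) = 95.24 mm.
Area ratio A_h/A_s = d_o²(1−k²)/d_s² = (1−k²)/(1−k⁴)^(2/3) = 0.5895.
Mass saving = 1 − 0.5895 = 41.1 %.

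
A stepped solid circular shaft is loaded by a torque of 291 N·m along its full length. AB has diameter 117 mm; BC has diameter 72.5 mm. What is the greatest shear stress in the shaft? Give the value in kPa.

Under the same torque, τ_max = 16T/(πd³) is largest where d is smallest — segment BC (d = 72.5 mm).
τ_max = 16·291.0/(π·(0.0725)³) = 3.889×10^6 Pa.

3890 kPa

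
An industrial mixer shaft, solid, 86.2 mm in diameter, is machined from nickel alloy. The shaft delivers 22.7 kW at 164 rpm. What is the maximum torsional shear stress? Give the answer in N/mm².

10.5 N/mm²

ω = 2π·164/60 = 17.17 rad/s, so T = P/ω = 22.7×10³ / 17.17 = 1322 N·m.
J = πd⁴/32 = π(0.0862)⁴/32 = 5.420×10^-6 m⁴.
τ_max = T·r/J = 1322 × 0.0431 / 5.420×10^-6 = 1.051×10^7 Pa.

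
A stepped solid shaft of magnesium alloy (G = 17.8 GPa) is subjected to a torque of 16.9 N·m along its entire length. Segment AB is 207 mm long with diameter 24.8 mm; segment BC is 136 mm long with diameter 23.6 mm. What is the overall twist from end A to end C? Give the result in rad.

0.00953 rad

J_AB = π(0.0248)⁴/32 = 3.71×10^-8 m⁴; J_BC = π(0.0236)⁴/32 = 3.05×10^-8 m⁴.
θ = (T/G)·Σ L_i/J_i = (16.90/17.8×10⁹)·(0.207/3.71×10^-8 + 0.136/3.05×10^-8) = 9.532×10^-3 rad.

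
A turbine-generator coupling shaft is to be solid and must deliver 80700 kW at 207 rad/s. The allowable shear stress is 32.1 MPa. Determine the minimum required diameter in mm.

ω = 207 rad/s, so T = P/ω = 80700×10³ / 207.0 = 389900 N·m.
For a solid shaft τ_max = 16T/(πd³), so d = (16T/(π τ_allow))^(1/3) = (16·389900/(π·3.21×10^7))^(1/3) = 0.3955 m.

395 mm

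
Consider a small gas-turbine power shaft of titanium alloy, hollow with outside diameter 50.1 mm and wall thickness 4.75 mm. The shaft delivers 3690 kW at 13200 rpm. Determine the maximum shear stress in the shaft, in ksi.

ω = 2π·13200/60 = 1382 rad/s, so T = P/ω = 3690×10³ / 1382 = 2669 N·m.
J = π(d_o⁴ − d_i⁴)/32 = π(0.0501⁴ − 0.0406⁴)/32 = 3.518×10^-7 m⁴.
τ_max = T·r/J = 2669 × 0.0250 / 3.518×10^-7 = 1.901×10^8 Pa.

27.6 ksi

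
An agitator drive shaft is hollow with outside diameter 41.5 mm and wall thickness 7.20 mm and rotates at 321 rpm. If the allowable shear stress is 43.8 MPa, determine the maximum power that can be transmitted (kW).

16.9 kW

J = π(d_o⁴ − d_i⁴)/32 = π(0.0415⁴ − 0.0271⁴)/32 = 2.382×10^-7 m⁴.
T_max = τ_allow·J/r = 4.38×10^7 × 2.382×10^-7 / 0.0208 = 502.9 N·m.
ω = 2π·321/60 = 33.62 rad/s, so P_max = T_max·ω = 1.691×10^4 W.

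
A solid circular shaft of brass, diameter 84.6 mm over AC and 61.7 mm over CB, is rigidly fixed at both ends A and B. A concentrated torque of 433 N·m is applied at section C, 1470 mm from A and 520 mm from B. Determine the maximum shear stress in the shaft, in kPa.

4170 kPa

Compatibility: T_A·a/J_AC = T_B·b/J_CB with T_A + T_B = T₀.
J_AC = 5.03×10^-6 m⁴, J_CB = 1.42×10^-6 m⁴, so T_A = T₀·(J_AC/a)/((J_AC/a)+(J_CB/b)) = 240.6 N·m, T_B = 192.4 N·m.
τ in each portion: τ_AC = 2.02×10^6 Pa, τ_CB = 4.17×10^6 Pa; maximum is in CB.
τ_max = T_CB·r/J = 192.4·0.0309/1.42×10^-6 = 4.172×10^6 Pa.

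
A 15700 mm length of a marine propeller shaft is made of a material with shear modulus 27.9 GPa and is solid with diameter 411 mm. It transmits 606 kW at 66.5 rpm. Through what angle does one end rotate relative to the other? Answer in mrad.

ω = 2π·66.5/60 = 6.964 rad/s, so T = P/ω = 606×10³ / 6.964 = 87020 N·m.
J = πd⁴/32 = π(0.411)⁴/32 = 2.801×10^-3 m⁴.
θ = T·L/(G·J) = 87020 × 15.7 / (27.9×10⁹ × 2.801×10^-3) = 0.01748 rad.

17.5 mrad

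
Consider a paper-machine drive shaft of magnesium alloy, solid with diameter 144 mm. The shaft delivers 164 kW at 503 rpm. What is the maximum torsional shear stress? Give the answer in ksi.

ω = 2π·503/60 = 52.67 rad/s, so T = P/ω = 164×10³ / 52.67 = 3113 N·m.
J = πd⁴/32 = π(0.144)⁴/32 = 4.221×10^-5 m⁴.
τ_max = T·r/J = 3113 × 0.0720 / 4.221×10^-5 = 5.310×10^6 Pa.

0.770 ksi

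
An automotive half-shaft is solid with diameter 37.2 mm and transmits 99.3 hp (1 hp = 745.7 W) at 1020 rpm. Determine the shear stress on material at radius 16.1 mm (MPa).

ω = 2π·1020/60 = 106.8 rad/s, so T = P/ω = 99.3×745.7 / 106.8 = 693.2 N·m.
J = πd⁴/32 = π(0.0372)⁴/32 = 1.880×10^-7 m⁴.
Shear stress varies linearly with radius: τ = T·r/J = 693.2 × 0.0161 / 1.880×10^-7 = 5.937×10^7 Pa.

59.4 MPa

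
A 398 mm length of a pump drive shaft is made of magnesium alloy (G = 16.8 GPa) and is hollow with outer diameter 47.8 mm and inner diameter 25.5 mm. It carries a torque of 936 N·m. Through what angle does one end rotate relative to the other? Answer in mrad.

47.1 mrad

J = π(d_o⁴ − d_i⁴)/32 = π(0.0478⁴ − 0.0255⁴)/32 = 4.710×10^-7 m⁴.
θ = T·L/(G·J) = 936.0 × 0.398 / (16.8×10⁹ × 4.710×10^-7) = 0.04708 rad.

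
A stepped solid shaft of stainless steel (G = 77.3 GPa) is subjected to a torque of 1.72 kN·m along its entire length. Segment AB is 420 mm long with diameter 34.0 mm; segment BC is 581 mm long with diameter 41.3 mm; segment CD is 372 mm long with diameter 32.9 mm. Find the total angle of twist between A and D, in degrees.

10.8°

J_AB = π(0.0340)⁴/32 = 1.31×10^-7 m⁴; J_BC = π(0.0413)⁴/32 = 2.86×10^-7 m⁴; J_CD = π(0.0329)⁴/32 = 1.15×10^-7 m⁴.
θ = (T/G)·Σ L_i/J_i = (1720/77.3×10⁹)·(0.420/1.31×10^-7 + 0.581/2.86×10^-7 + 0.372/1.15×10^-7) = 0.1885 rad.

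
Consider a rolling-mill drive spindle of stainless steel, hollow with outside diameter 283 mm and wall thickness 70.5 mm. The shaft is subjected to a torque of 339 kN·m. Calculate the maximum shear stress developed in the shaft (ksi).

11.8 ksi

J = π(d_o⁴ − d_i⁴)/32 = π(0.283⁴ − 0.142⁴)/32 = 5.898×10^-4 m⁴.
τ_max = T·r/J = 339000 × 0.141 / 5.898×10^-4 = 8.133×10^7 Pa.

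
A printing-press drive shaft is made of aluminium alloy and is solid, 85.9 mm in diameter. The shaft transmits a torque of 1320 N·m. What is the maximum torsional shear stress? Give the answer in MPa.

J = πd⁴/32 = π(0.0859)⁴/32 = 5.345×10^-6 m⁴.
τ_max = T·r/J = 1320 × 0.0430 / 5.345×10^-6 = 1.061×10^7 Pa.

10.6 MPa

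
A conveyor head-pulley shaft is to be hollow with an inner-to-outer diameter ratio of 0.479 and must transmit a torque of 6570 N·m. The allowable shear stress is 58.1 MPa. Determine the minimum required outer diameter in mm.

84.7 mm

For a hollow shaft with d_i/d_o = 0.479: τ_max = 16T/(π d_o³ (1−k⁴)), so d_o = [16T/(π τ_allow (1−k⁴))]^(1/3) = [16·6570/(π·5.81×10^7·0.9474)]^(1/3) = 0.08471 m.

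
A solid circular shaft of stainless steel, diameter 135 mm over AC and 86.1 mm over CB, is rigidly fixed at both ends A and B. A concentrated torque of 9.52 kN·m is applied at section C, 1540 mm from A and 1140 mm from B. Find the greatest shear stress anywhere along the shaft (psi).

2340 psi

Compatibility: T_A·a/J_AC = T_B·b/J_CB with T_A + T_B = T₀.
J_AC = 3.26×10^-5 m⁴, J_CB = 5.40×10^-6 m⁴, so T_A = T₀·(J_AC/a)/((J_AC/a)+(J_CB/b)) = 7781 N·m, T_B = 1739 N·m.
τ in each portion: τ_AC = 1.61×10^7 Pa, τ_CB = 1.39×10^7 Pa; maximum is in AC.
τ_max = T_AC·r/J = 7781·0.0675/3.26×10^-5 = 1.611×10^7 Pa.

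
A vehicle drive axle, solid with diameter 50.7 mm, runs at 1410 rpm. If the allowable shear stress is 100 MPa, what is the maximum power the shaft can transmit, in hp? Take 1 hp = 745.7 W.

507 hp

J = πd⁴/32 = π(0.0507)⁴/32 = 6.487×10^-7 m⁴.
T_max = τ_allow·J/r = 1.00×10^8 × 6.487×10^-7 / 0.0254 = 2559 N·m.
ω = 2π·1410/60 = 147.7 rad/s, so P_max = T_max·ω = 3.778×10^5 W.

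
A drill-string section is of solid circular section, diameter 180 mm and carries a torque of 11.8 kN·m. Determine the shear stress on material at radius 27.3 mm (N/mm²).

J = πd⁴/32 = π(0.180)⁴/32 = 1.031×10^-4 m⁴.
Shear stress varies linearly with radius: τ = T·r/J = 11800 × 0.0273 / 1.031×10^-4 = 3.126×10^6 Pa.

3.13 N/mm²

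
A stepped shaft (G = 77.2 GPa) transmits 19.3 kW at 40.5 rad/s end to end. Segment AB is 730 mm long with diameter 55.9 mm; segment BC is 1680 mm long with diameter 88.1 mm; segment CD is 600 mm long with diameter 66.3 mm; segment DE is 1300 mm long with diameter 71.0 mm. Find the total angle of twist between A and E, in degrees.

0.666°

ω = 40.5 rad/s, so T = P/ω = 19.3×10³ / 40.50 = 476.5 N·m.
J_AB = π(0.0559)⁴/32 = 9.59×10^-7 m⁴; J_BC = π(0.0881)⁴/32 = 5.91×10^-6 m⁴; J_CD = π(0.0663)⁴/32 = 1.90×10^-6 m⁴; J_DE = π(0.0710)⁴/32 = 2.49×10^-6 m⁴.
θ = (T/G)·Σ L_i/J_i = (476.5/77.2×10⁹)·(0.730/9.59×10^-7 + 1.68/5.91×10^-6 + 0.600/1.90×10^-6 + 1.30/2.49×10^-6) = 0.01162 rad.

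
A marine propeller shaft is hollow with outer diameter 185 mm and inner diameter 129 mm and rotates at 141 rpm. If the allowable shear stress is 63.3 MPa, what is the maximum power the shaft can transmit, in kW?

J = π(d_o⁴ − d_i⁴)/32 = π(0.185⁴ − 0.129⁴)/32 = 8.781×10^-5 m⁴.
T_max = τ_allow·J/r = 6.33×10^7 × 8.781×10^-5 / 0.0925 = 60090 N·m.
ω = 2π·141/60 = 14.77 rad/s, so P_max = T_max·ω = 8.873×10^5 W.

887 kW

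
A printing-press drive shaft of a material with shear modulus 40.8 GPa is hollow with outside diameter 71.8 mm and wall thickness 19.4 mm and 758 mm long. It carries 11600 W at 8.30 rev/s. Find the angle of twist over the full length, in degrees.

ω = 2π·8.30 = 52.15 rad/s, so T = P/ω = 11600 / 52.15 = 222.4 N·m.
J = π(d_o⁴ − d_i⁴)/32 = π(0.0718⁴ − 0.0330⁴)/32 = 2.493×10^-6 m⁴.
θ = T·L/(G·J) = 222.4 × 0.758 / (40.8×10⁹ × 2.493×10^-6) = 1.658×10^-3 rad.

0.0950°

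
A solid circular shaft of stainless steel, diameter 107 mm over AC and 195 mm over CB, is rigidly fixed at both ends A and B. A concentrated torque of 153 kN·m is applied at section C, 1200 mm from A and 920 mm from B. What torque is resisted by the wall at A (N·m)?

9940 N·m

Compatibility: T_A·a/J_AC = T_B·b/J_CB with T_A + T_B = T₀.
J_AC = 1.29×10^-5 m⁴, J_CB = 1.42×10^-4 m⁴, so T_A = T₀·(J_AC/a)/((J_AC/a)+(J_CB/b)) = 9943 N·m, T_B = 143100 N·m.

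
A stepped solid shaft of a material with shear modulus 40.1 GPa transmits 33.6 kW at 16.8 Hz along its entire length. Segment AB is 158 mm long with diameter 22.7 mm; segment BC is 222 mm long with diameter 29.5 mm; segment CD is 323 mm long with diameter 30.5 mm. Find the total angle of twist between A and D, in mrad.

ω = 2π·16.8 = 105.6 rad/s, so T = P/ω = 33.6×10³ / 105.6 = 318.3 N·m.
J_AB = π(0.0227)⁴/32 = 2.61×10^-8 m⁴; J_BC = π(0.0295)⁴/32 = 7.44×10^-8 m⁴; J_CD = π(0.0305)⁴/32 = 8.50×10^-8 m⁴.
θ = (T/G)·Σ L_i/J_i = (318.3/40.1×10⁹)·(0.158/2.61×10^-8 + 0.222/7.44×10^-8 + 0.323/8.50×10^-8) = 0.1020 rad.

102 mrad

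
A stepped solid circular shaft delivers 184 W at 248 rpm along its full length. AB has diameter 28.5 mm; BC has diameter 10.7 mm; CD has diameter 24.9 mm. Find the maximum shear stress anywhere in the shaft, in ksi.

ω = 2π·248/60 = 25.97 rad/s, so T = P/ω = 184 / 25.97 = 7.085 N·m.
Under the same torque, τ_max = 16T/(πd³) is largest where d is smallest — segment BC (d = 10.7 mm).
τ_max = 16·7.085/(π·(0.0107)³) = 2.945×10^7 Pa.

4.27 ksi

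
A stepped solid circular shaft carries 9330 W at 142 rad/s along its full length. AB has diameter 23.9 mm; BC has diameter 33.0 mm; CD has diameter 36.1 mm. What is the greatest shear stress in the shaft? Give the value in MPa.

ω = 142 rad/s, so T = P/ω = 9330 / 142.0 = 65.70 N·m.
Under the same torque, τ_max = 16T/(πd³) is largest where d is smallest — segment AB (d = 23.9 mm).
τ_max = 16·65.70/(π·(0.0239)³) = 2.451×10^7 Pa.

24.5 MPa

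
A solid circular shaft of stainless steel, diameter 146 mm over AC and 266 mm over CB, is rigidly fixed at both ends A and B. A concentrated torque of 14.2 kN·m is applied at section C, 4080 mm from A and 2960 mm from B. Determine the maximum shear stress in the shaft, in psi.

Compatibility: T_A·a/J_AC = T_B·b/J_CB with T_A + T_B = T₀.
J_AC = 4.46×10^-5 m⁴, J_CB = 4.92×10^-4 m⁴, so T_A = T₀·(J_AC/a)/((J_AC/a)+(J_CB/b)) = 877.2 N·m, T_B = 13320 N·m.
τ in each portion: τ_AC = 1.44×10^6 Pa, τ_CB = 3.61×10^6 Pa; maximum is in CB.
τ_max = T_CB·r/J = 13320·0.133/4.92×10^-4 = 3.605×10^6 Pa.

523 psi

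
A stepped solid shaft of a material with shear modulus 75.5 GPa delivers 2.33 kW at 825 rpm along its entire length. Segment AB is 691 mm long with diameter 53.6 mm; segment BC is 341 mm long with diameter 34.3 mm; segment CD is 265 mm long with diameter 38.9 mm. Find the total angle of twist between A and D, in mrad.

1.62 mrad

ω = 2π·825/60 = 86.39 rad/s, so T = P/ω = 2.33×10³ / 86.39 = 26.97 N·m.
J_AB = π(0.0536)⁴/32 = 8.10×10^-7 m⁴; J_BC = π(0.0343)⁴/32 = 1.36×10^-7 m⁴; J_CD = π(0.0389)⁴/32 = 2.25×10^-7 m⁴.
θ = (T/G)·Σ L_i/J_i = (26.97/75.5×10⁹)·(0.691/8.10×10^-7 + 0.341/1.36×10^-7 + 0.265/2.25×10^-7) = 1.622×10^-3 rad.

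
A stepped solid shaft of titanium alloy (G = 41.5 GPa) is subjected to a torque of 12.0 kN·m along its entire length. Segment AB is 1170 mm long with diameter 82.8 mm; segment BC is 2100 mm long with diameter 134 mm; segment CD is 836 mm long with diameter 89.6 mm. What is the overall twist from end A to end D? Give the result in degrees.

7.49°

J_AB = π(0.0828)⁴/32 = 4.61×10^-6 m⁴; J_BC = π(0.134)⁴/32 = 3.17×10^-5 m⁴; J_CD = π(0.0896)⁴/32 = 6.33×10^-6 m⁴.
θ = (T/G)·Σ L_i/J_i = (12000/41.5×10⁹)·(1.17/4.61×10^-6 + 2.10/3.17×10^-5 + 0.836/6.33×10^-6) = 0.1307 rad.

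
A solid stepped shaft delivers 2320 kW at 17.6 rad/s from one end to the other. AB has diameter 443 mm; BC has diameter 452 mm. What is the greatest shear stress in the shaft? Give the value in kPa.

ω = 17.6 rad/s, so T = P/ω = 2320×10³ / 17.60 = 131800 N·m.
Under the same torque, τ_max = 16T/(πd³) is largest where d is smallest — segment AB (d = 443 mm).
τ_max = 16·131800/(π·(0.443)³) = 7.722×10^6 Pa.

7720 kPa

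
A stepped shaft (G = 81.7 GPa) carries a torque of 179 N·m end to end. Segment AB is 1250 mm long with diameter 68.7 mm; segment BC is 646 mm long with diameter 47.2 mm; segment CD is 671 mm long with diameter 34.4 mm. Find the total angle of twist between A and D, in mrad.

J_AB = π(0.0687)⁴/32 = 2.19×10^-6 m⁴; J_BC = π(0.0472)⁴/32 = 4.87×10^-7 m⁴; J_CD = π(0.0344)⁴/32 = 1.37×10^-7 m⁴.
θ = (T/G)·Σ L_i/J_i = (179.0/81.7×10⁹)·(1.25/2.19×10^-6 + 0.646/4.87×10^-7 + 0.671/1.37×10^-7) = 0.01485 rad.

14.9 mrad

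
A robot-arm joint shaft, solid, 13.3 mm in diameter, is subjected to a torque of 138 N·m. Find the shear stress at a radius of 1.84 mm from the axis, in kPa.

82700 kPa

J = πd⁴/32 = π(0.0133)⁴/32 = 3.072×10^-9 m⁴.
Shear stress varies linearly with radius: τ = T·r/J = 138.0 × 0.00184 / 3.072×10^-9 = 8.266×10^7 Pa.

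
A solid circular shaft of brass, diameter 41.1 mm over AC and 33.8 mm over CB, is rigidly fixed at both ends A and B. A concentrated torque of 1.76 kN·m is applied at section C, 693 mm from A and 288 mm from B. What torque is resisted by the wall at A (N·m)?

Compatibility: T_A·a/J_AC = T_B·b/J_CB with T_A + T_B = T₀.
J_AC = 2.80×10^-7 m⁴, J_CB = 1.28×10^-7 m⁴, so T_A = T₀·(J_AC/a)/((J_AC/a)+(J_CB/b)) = 837.8 N·m, T_B = 922.2 N·m.

838 N·m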